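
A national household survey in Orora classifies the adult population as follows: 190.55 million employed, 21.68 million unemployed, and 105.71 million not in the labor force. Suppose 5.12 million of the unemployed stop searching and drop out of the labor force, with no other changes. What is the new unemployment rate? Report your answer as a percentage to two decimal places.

Initially, labor force = 190.55 + 21.68 = 212.23 million, so u = 21.68/212.23 = 10.22%.
After the change, unemployed and labor force both fall by 5.12 → E = 190.55, U = 16.56, labor force = 207.11 million.
New unemployment rate = 16.56 / 207.11 = 8.00%.

New unemployment rate ≈ 8.00%.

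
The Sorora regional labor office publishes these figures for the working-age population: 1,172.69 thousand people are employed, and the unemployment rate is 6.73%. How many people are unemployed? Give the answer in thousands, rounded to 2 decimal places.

About 84.62 thousand are unemployed.

Let U be the number unemployed. The labor force is E + U, and U/(E+U) = 0.0673.
So U = 0.0673 × 1,172.69 / (1 − 0.0673) = 78.9220 / 0.9327 ≈ 84.62 thousand.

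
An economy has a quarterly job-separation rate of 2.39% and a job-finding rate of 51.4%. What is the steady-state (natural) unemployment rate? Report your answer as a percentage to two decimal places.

Steady-state unemployment rate ≈ 4.44%.

At steady state the flows balance: s·E = f·U, so U/(E+U) = s/(s+f).
u* = 2.39 / (2.39 + 51.4) = 2.39 / 53.79 = 4.44%.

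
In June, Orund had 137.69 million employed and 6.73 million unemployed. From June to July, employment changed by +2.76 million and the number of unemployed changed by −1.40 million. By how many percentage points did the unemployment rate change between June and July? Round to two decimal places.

The unemployment rate changed by −1.00 percentage points.

June: labor force = 137.69 + 6.73 = 144.42; u = 6.73/144.42 = 4.66%.
July: labor force = 140.45 + 5.33 = 145.78; u = 5.33/145.78 = 3.66%.
Change = 3.66% − 4.66% = −1.00 pp.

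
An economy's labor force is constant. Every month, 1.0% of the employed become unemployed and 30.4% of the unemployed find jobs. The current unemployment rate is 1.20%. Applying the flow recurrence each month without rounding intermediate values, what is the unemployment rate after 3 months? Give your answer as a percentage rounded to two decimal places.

With a fixed labor force, u_{t+1} = u_t + s·(1−u_t) − f·u_t = u_t·(1−s−f) + s.
Here 1−s−f = 0.686 and s = 0.010.
u_1 = 0.012000 × 0.686 + 0.010 = 0.018232.
u_2 = 0.018232 × 0.686 + 0.010 = 0.022507.
u_3 = 0.022507 × 0.686 + 0.010 = 0.025440.

Unemployment rate after three months ≈ 2.54%.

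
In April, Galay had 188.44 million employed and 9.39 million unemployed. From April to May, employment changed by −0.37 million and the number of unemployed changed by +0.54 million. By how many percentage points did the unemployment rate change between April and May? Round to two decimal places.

The unemployment rate changed by +0.27 percentage points.

April: labor force = 188.44 + 9.39 = 197.83; u = 9.39/197.83 = 4.75%.
May: labor force = 188.07 + 9.93 = 198.00; u = 9.93/198.00 = 5.02%.
Change = 5.02% − 4.75% = +0.27 pp.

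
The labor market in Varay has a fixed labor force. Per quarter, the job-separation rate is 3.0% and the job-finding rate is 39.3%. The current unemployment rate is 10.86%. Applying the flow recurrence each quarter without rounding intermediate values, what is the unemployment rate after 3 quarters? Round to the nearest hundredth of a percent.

Unemployment rate after three quarters ≈ 7.82%.

With a fixed labor force, u_{t+1} = u_t + s·(1−u_t) − f·u_t = u_t·(1−s−f) + s.
Here 1−s−f = 0.577 and s = 0.030.
u_1 = 0.108600 × 0.577 + 0.030 = 0.092662.
u_2 = 0.092662 × 0.577 + 0.030 = 0.083466.
u_3 = 0.083466 × 0.577 + 0.030 = 0.078160.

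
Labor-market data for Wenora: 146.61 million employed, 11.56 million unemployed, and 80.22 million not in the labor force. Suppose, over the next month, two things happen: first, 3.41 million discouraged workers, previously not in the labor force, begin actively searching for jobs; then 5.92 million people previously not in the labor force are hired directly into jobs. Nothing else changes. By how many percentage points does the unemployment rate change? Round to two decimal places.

Initially, labor force = 146.61 + 11.56 = 158.17 million, so u = 11.56/158.17 = 7.31%.
After the first change, unemployed and labor force both rise by 3.41 → E = 146.61, U = 14.97, labor force = 161.58 million.
After the second change, employed and labor force both rise by 5.92; unemployed unchanged → E = 152.53, U = 14.97, labor force = 167.50 million.
New unemployment rate = 14.97 / 167.50 = 8.94%.
Change = 8.94% − 7.31% = +1.63 percentage points.

The unemployment rate changes by +1.63 percentage points.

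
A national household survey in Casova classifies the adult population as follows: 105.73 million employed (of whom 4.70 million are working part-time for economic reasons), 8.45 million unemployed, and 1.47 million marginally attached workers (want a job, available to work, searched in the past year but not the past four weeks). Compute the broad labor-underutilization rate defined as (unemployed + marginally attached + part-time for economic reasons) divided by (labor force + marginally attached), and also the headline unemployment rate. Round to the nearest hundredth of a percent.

Broad underutilization rate ≈ 12.64%; headline unemployment rate ≈ 7.40%.

Labor force = 105.73 + 8.45 = 114.18 million.
Numerator = 8.45 + 1.47 + 4.70 = 14.62 million.
Denominator = 114.18 + 1.47 = 115.65 million.
Broad rate = 14.62 / 115.65 = 12.64%.
Headline unemployment rate = 8.45 / 114.18 = 7.40%.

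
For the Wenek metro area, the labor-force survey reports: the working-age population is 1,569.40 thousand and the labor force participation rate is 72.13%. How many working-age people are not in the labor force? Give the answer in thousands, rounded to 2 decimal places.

Share not in the labor force = 1 − 0.7213 = 0.2787.
Not in labor force = 0.2787 × 1,569.40 ≈ 437.39 thousand.

About 437.39 thousand are not in the labor force.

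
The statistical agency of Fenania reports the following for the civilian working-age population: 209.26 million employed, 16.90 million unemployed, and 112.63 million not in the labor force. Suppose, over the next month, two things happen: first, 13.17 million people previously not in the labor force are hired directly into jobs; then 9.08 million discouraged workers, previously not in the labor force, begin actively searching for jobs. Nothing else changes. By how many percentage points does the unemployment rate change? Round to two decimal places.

The unemployment rate changes by +2.99 percentage points.

Initially, labor force = 209.26 + 16.90 = 226.16 million, so u = 16.90/226.16 = 7.47%.
After the first change, employed and labor force both rise by 13.17; unemployed unchanged → E = 222.43, U = 16.90, labor force = 239.33 million.
After the second change, unemployed and labor force both rise by 9.08 → E = 222.43, U = 25.98, labor force = 248.41 million.
New unemployment rate = 25.98 / 248.41 = 10.46%.
Change = 10.46% − 7.47% = +2.99 percentage points.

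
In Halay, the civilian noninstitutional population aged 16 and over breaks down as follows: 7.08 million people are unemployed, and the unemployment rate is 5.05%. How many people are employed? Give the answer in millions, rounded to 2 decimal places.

About 133.12 million are employed.

Labor force = U / u = 7.08 / 0.0505 ≈ 140.20 million.
Employed = labor force − unemployed = 140.20 − 7.08 = 133.12 million.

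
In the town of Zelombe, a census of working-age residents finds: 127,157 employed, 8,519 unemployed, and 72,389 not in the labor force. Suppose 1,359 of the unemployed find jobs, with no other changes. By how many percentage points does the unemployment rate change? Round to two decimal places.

The unemployment rate changes by −1.00 percentage points.

Initially, labor force = 127,157 + 8,519 = 135,676, so u = 8,519/135,676 = 6.28%.
After the change, unemployed falls and employed rises by 1,359; labor force unchanged → E = 128,516, U = 7,160, labor force = 135,676.
New unemployment rate = 7,160 / 135,676 = 5.28%.
Change = 5.28% − 6.28% = −1.00 percentage points.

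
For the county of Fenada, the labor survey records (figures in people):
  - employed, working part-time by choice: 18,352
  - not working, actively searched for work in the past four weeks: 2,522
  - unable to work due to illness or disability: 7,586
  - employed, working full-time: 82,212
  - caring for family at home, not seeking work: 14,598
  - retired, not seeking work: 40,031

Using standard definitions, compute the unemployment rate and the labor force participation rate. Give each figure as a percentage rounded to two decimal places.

Employed = 18,352 + 82,212 = 100,564.
Unemployed = 2,522.
Labor force = 100,564 + 2,522 = 103,086.
Not in labor force = 7,586 + 14,598 + 40,031 = 62,215 (those not working and not actively searching are outside the labor force).
Civilian working-age population = 103,086 + 62,215 = 165,301.
Unemployment rate = 2,522 / 103,086 = 2.45%.
Labor force participation rate = 103,086 / 165,301 = 62.36%.

Unemployment rate ≈ 2.45%; labor force participation rate ≈ 62.36%.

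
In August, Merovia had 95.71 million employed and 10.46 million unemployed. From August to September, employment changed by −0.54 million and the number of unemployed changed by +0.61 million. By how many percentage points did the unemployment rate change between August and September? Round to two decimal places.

August: labor force = 95.71 + 10.46 = 106.17; u = 10.46/106.17 = 9.85%.
September: labor force = 95.17 + 11.07 = 106.24; u = 11.07/106.24 = 10.42%.
Change = 10.42% − 9.85% = +0.57 pp.

The unemployment rate changed by +0.57 percentage points.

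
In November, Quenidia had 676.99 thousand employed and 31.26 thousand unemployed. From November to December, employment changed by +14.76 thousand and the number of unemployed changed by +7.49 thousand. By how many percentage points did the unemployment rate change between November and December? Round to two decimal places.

November: labor force = 676.99 + 31.26 = 708.25; u = 31.26/708.25 = 4.41%.
December: labor force = 691.75 + 38.75 = 730.50; u = 38.75/730.50 = 5.30%.
Change = 5.30% − 4.41% = +0.89 pp.

The unemployment rate changed by +0.89 percentage points.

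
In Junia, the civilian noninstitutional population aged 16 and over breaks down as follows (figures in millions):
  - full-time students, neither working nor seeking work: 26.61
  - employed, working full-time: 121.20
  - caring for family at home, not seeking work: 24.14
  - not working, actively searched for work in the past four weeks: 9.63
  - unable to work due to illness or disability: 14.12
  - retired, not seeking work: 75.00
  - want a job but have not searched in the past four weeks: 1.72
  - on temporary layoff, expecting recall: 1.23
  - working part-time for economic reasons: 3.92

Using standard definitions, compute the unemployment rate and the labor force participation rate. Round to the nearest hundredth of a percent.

Employed = 121.20 + 3.92 = 125.12 million (anyone who worked, including part-time for economic reasons, counts as employed).
Unemployed = 9.63 + 1.23 = 10.86 million (jobless and actively searching, or on temporary layoff).
Labor force = 125.12 + 10.86 = 135.98 million.
Not in labor force = 26.61 + 24.14 + 14.12 + 75.00 + 1.72 = 141.59 million (those not working and not actively searching are outside the labor force — including those who want a job but have given up searching).
Civilian working-age population = 135.98 + 141.59 = 277.57 million.
Unemployment rate = 10.86 / 135.98 = 7.99%.
Labor force participation rate = 135.98 / 277.57 = 48.99%.

Unemployment rate ≈ 7.99%; labor force participation rate ≈ 48.99%.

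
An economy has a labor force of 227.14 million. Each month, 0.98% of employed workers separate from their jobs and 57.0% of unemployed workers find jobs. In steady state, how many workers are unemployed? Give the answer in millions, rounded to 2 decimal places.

About 3.84 million are unemployed in steady state.

Steady-state unemployment rate u* = s/(s+f) = 0.98/(0.98+57.0) = 0.016902.
Unemployed = u* × labor force = 0.016902 × 227.14 ≈ 3.84 million.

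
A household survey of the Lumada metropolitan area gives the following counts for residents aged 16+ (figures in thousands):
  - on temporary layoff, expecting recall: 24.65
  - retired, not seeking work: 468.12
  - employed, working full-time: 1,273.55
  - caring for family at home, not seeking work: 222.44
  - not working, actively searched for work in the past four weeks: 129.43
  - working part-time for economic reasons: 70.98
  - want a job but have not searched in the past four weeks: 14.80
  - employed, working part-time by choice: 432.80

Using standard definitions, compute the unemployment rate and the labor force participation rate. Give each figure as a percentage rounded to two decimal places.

Employed = 1,273.55 + 70.98 + 432.80 = 1,777.33 thousand (anyone who worked, including part-time for economic reasons, counts as employed).
Unemployed = 24.65 + 129.43 = 154.08 thousand (jobless and actively searching, or on temporary layoff).
Labor force = 1,777.33 + 154.08 = 1,931.41 thousand.
Not in labor force = 468.12 + 222.44 + 14.80 = 705.36 thousand (those not working and not actively searching are outside the labor force — including those who want a job but have given up searching).
Civilian working-age population = 1,931.41 + 705.36 = 2,636.77 thousand.
Unemployment rate = 154.08 / 1,931.41 = 7.98%.
Labor force participation rate = 1,931.41 / 2,636.77 = 73.25%.

Unemployment rate ≈ 7.98%; labor force participation rate ≈ 73.25%.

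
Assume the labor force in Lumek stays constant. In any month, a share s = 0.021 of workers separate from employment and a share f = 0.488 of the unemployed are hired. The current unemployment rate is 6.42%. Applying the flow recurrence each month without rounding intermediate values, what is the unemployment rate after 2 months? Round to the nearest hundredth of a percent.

Unemployment rate after two months ≈ 4.68%.

With a fixed labor force, u_{t+1} = u_t + s·(1−u_t) − f·u_t = u_t·(1−s−f) + s.
Here 1−s−f = 0.491 and s = 0.021.
u_1 = 0.064200 × 0.491 + 0.021 = 0.052522.
u_2 = 0.052522 × 0.491 + 0.021 = 0.046788.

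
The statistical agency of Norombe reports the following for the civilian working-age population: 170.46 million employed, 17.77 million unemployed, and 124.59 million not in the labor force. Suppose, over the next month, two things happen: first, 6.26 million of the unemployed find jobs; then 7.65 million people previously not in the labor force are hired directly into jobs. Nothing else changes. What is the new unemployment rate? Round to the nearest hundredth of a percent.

New unemployment rate ≈ 5.88%.

Initially, labor force = 170.46 + 17.77 = 188.23 million, so u = 17.77/188.23 = 9.44%.
After the first change, unemployed falls and employed rises by 6.26; labor force unchanged → E = 176.72, U = 11.51, labor force = 188.23 million.
After the second change, employed and labor force both rise by 7.65; unemployed unchanged → E = 184.37, U = 11.51, labor force = 195.88 million.
New unemployment rate = 11.51 / 195.88 = 5.88%.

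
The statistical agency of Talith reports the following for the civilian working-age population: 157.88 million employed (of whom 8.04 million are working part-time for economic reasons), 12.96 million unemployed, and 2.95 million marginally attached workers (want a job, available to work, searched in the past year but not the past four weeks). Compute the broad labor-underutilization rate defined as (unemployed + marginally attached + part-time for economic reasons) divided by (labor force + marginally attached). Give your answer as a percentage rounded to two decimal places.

Broad underutilization rate ≈ 13.78%.

Labor force = 157.88 + 12.96 = 170.84 million.
Numerator = 12.96 + 2.95 + 8.04 = 23.95 million.
Denominator = 170.84 + 2.95 = 173.79 million.
Broad rate = 23.95 / 173.79 = 13.78%.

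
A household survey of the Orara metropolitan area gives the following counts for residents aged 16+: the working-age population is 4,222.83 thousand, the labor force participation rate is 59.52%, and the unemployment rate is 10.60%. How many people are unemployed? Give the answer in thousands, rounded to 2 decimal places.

About 266.42 thousand are unemployed.

Labor force = 0.5952 × 4,222.83 = 2,513.43 thousand.
Unemployed = 0.1060 × 2,513.43 ≈ 266.42 thousand.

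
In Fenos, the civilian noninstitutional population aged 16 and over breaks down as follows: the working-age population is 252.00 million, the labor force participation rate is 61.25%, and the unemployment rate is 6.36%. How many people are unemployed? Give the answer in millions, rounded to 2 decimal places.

Labor force = 0.6125 × 252.00 = 154.35 million.
Unemployed = 0.0636 × 154.35 ≈ 9.82 million.

About 9.82 million are unemployed.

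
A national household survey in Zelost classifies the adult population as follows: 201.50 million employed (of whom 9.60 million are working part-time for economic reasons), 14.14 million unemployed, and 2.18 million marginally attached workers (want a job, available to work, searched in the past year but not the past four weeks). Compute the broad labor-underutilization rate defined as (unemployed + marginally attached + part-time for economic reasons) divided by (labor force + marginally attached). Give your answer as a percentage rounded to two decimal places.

Broad underutilization rate ≈ 11.90%.

Labor force = 201.50 + 14.14 = 215.64 million.
Numerator = 14.14 + 2.18 + 9.60 = 25.92 million.
Denominator = 215.64 + 2.18 = 217.82 million.
Broad rate = 25.92 / 217.82 = 11.90%.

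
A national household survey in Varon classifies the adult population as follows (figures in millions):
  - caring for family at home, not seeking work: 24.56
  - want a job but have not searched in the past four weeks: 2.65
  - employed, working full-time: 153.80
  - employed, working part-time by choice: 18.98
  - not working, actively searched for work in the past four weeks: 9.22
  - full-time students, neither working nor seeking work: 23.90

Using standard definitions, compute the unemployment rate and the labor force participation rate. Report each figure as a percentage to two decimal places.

Employed = 153.80 + 18.98 = 172.78 million.
Unemployed = 9.22 million.
Labor force = 172.78 + 9.22 = 182.00 million.
Not in labor force = 24.56 + 2.65 + 23.90 = 51.11 million (those not working and not actively searching are outside the labor force — including those who want a job but have given up searching).
Civilian working-age population = 182.00 + 51.11 = 233.11 million.
Unemployment rate = 9.22 / 182.00 = 5.07%.
Labor force participation rate = 182.00 / 233.11 = 78.07%.

Unemployment rate ≈ 5.07%; labor force participation rate ≈ 78.07%.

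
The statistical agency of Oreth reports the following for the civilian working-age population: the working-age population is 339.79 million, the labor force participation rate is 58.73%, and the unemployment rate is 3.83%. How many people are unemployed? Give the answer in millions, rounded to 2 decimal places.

Labor force = 0.5873 × 339.79 = 199.56 million.
Unemployed = 0.0383 × 199.56 ≈ 7.64 million.

About 7.64 million are unemployed.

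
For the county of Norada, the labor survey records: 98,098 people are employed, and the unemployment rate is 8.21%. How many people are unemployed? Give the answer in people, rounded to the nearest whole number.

About 8,774 are unemployed.

Let U be the number unemployed. The labor force is E + U, and U/(E+U) = 0.0821.
So U = 0.0821 × 98,098 / (1 − 0.0821) = 8053.85 / 0.9179 ≈ 8,774.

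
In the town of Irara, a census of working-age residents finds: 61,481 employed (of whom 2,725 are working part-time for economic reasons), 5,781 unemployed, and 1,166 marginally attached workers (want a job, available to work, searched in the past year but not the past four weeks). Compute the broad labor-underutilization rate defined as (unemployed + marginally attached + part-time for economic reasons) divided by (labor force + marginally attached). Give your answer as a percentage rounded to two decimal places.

Labor force = 61,481 + 5,781 = 67,262.
Numerator = 5,781 + 1,166 + 2,725 = 9,672.
Denominator = 67,262 + 1,166 = 68,428.
Broad rate = 9,672 / 68,428 = 14.13%.

Broad underutilization rate ≈ 14.13%.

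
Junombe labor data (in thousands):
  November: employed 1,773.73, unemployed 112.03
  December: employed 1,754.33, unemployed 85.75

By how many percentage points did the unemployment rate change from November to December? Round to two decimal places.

The unemployment rate changed by −1.28 percentage points.

November: labor force = 1,773.73 + 112.03 = 1,885.76; u = 112.03/1,885.76 = 5.94%.
December: labor force = 1,754.33 + 85.75 = 1,840.08; u = 85.75/1,840.08 = 4.66%.
Change = 4.66% − 5.94% = −1.28 pp.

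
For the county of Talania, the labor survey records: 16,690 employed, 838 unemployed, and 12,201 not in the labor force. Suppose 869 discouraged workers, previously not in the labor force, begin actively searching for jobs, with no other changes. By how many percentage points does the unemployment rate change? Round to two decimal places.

Initially, labor force = 16,690 + 838 = 17,528, so u = 838/17,528 = 4.78%.
After the change, unemployed and labor force both rise by 869 → E = 16,690, U = 1,707, labor force = 18,397.
New unemployment rate = 1,707 / 18,397 = 9.28%.
Change = 9.28% − 4.78% = +4.50 percentage points.

The unemployment rate changes by +4.50 percentage points.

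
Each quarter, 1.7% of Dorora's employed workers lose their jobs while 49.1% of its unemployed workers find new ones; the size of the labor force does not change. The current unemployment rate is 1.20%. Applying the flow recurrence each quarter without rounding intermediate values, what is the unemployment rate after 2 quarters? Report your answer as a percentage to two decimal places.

Unemployment rate after two quarters ≈ 2.83%.

With a fixed labor force, u_{t+1} = u_t + s·(1−u_t) − f·u_t = u_t·(1−s−f) + s.
Here 1−s−f = 0.492 and s = 0.017.
u_1 = 0.012000 × 0.492 + 0.017 = 0.022904.
u_2 = 0.022904 × 0.492 + 0.017 = 0.028269.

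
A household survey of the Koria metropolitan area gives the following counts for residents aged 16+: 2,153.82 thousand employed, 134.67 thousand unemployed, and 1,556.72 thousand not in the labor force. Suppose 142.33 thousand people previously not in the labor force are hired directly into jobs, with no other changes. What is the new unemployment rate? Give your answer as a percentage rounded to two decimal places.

Initially, labor force = 2,153.82 + 134.67 = 2,288.49 thousand, so u = 134.67/2,288.49 = 5.88%.
After the change, employed and labor force both rise by 142.33; unemployed unchanged → E = 2,296.15, U = 134.67, labor force = 2,430.82 thousand.
New unemployment rate = 134.67 / 2,430.82 = 5.54%.

New unemployment rate ≈ 5.54%.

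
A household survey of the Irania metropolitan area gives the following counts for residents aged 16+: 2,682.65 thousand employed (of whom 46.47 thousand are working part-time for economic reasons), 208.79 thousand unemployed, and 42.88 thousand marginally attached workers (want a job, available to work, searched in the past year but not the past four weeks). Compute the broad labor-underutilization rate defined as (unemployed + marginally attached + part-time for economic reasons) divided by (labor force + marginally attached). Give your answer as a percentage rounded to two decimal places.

Labor force = 2,682.65 + 208.79 = 2,891.44 thousand.
Numerator = 208.79 + 42.88 + 46.47 = 298.14 thousand.
Denominator = 2,891.44 + 42.88 = 2,934.32 thousand.
Broad rate = 298.14 / 2,934.32 = 10.16%.

Broad underutilization rate ≈ 10.16%.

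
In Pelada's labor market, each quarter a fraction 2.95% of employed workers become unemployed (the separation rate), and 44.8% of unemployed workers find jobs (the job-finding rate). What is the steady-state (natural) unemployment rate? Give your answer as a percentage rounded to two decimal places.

At steady state the flows balance: s·E = f·U, so U/(E+U) = s/(s+f).
u* = 2.95 / (2.95 + 44.8) = 2.95 / 47.75 = 6.18%.

Steady-state unemployment rate ≈ 6.18%.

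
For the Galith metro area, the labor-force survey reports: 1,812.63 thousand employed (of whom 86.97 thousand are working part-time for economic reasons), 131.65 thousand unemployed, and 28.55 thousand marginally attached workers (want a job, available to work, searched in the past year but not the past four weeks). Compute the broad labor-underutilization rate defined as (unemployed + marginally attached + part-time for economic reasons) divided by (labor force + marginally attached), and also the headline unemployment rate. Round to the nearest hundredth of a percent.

Labor force = 1,812.63 + 131.65 = 1,944.28 thousand.
Numerator = 131.65 + 28.55 + 86.97 = 247.17 thousand.
Denominator = 1,944.28 + 28.55 = 1,972.83 thousand.
Broad rate = 247.17 / 1,972.83 = 12.53%.
Headline unemployment rate = 131.65 / 1,944.28 = 6.77%.

Broad underutilization rate ≈ 12.53%; headline unemployment rate ≈ 6.77%.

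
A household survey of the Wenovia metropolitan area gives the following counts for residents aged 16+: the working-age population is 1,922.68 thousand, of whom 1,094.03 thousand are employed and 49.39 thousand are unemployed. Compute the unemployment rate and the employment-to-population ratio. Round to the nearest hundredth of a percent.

Unemployment rate ≈ 4.32%; employment-population ratio ≈ 56.90%.

Labor force = employed + unemployed = 1,094.03 + 49.39 = 1,143.42 thousand.
Unemployment rate = 49.39 / 1,143.42 = 4.32%.
Employment-population ratio = 1,094.03 / 1,922.68 = 56.90%.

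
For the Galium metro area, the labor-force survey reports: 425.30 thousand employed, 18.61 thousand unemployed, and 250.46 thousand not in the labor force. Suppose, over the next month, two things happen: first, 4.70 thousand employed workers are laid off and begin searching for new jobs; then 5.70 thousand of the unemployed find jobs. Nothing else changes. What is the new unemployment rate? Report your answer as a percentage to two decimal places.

Initially, labor force = 425.30 + 18.61 = 443.91 thousand, so u = 18.61/443.91 = 4.19%.
After the first change, employed falls and unemployed rises by 4.70; labor force unchanged → E = 420.60, U = 23.31, labor force = 443.91 thousand.
After the second change, unemployed falls and employed rises by 5.70; labor force unchanged → E = 426.30, U = 17.61, labor force = 443.91 thousand.
New unemployment rate = 17.61 / 443.91 = 3.97%.

New unemployment rate ≈ 3.97%.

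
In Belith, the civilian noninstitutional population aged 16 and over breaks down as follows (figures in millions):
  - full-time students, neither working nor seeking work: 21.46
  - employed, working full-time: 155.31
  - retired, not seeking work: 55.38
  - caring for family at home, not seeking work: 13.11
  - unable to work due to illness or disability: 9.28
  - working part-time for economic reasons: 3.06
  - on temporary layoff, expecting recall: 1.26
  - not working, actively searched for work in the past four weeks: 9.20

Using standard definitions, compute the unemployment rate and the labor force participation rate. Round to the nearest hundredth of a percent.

Employed = 155.31 + 3.06 = 158.37 million (anyone who worked, including part-time for economic reasons, counts as employed).
Unemployed = 1.26 + 9.20 = 10.46 million (jobless and actively searching, or on temporary layoff).
Labor force = 158.37 + 10.46 = 168.83 million.
Not in labor force = 21.46 + 55.38 + 13.11 + 9.28 = 99.23 million (those not working and not actively searching are outside the labor force).
Civilian working-age population = 168.83 + 99.23 = 268.06 million.
Unemployment rate = 10.46 / 168.83 = 6.20%.
Labor force participation rate = 168.83 / 268.06 = 62.98%.

Unemployment rate ≈ 6.20%; labor force participation rate ≈ 62.98%.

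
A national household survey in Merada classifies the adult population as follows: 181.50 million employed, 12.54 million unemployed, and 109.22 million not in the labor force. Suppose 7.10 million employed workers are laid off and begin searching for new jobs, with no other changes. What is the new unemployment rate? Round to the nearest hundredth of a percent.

New unemployment rate ≈ 10.12%.

Initially, labor force = 181.50 + 12.54 = 194.04 million, so u = 12.54/194.04 = 6.46%.
After the change, employed falls and unemployed rises by 7.10; labor force unchanged → E = 174.40, U = 19.64, labor force = 194.04 million.
New unemployment rate = 19.64 / 194.04 = 10.12%.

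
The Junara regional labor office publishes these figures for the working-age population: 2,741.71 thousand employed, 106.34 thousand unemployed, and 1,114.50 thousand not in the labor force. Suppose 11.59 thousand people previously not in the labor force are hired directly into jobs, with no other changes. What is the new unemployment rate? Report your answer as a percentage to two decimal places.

Initially, labor force = 2,741.71 + 106.34 = 2,848.05 thousand, so u = 106.34/2,848.05 = 3.73%.
After the change, employed and labor force both rise by 11.59; unemployed unchanged → E = 2,753.30, U = 106.34, labor force = 2,859.64 thousand.
New unemployment rate = 106.34 / 2,859.64 = 3.72%.

New unemployment rate ≈ 3.72%.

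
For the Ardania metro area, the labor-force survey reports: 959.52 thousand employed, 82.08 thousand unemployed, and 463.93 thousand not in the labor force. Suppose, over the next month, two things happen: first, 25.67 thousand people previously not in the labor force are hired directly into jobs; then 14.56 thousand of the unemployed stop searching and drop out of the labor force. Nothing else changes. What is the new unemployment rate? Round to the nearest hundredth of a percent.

New unemployment rate ≈ 6.41%.

Initially, labor force = 959.52 + 82.08 = 1,041.60 thousand, so u = 82.08/1,041.60 = 7.88%.
After the first change, employed and labor force both rise by 25.67; unemployed unchanged → E = 985.19, U = 82.08, labor force = 1,067.27 thousand.
After the second change, unemployed and labor force both fall by 14.56 → E = 985.19, U = 67.52, labor force = 1,052.71 thousand.
New unemployment rate = 67.52 / 1,052.71 = 6.41%.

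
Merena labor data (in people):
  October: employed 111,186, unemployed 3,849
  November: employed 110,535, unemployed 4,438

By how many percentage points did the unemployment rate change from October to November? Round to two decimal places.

October: labor force = 111,186 + 3,849 = 115,035; u = 3,849/115,035 = 3.35%.
November: labor force = 110,535 + 4,438 = 114,973; u = 4,438/114,973 = 3.86%.
Change = 3.86% − 3.35% = +0.51 pp.

The unemployment rate changed by +0.51 percentage points.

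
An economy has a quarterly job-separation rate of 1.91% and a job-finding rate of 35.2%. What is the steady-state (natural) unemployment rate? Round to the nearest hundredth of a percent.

Steady-state unemployment rate ≈ 5.15%.

At steady state the flows balance: s·E = f·U, so U/(E+U) = s/(s+f).
u* = 1.91 / (1.91 + 35.2) = 1.91 / 37.11 = 5.15%.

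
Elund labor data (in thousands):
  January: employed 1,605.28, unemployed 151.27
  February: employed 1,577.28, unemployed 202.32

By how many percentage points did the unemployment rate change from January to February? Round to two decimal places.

January: labor force = 1,605.28 + 151.27 = 1,756.55; u = 151.27/1,756.55 = 8.61%.
February: labor force = 1,577.28 + 202.32 = 1,779.60; u = 202.32/1,779.60 = 11.37%.
Change = 11.37% − 8.61% = +2.76 pp.

The unemployment rate changed by +2.76 percentage points.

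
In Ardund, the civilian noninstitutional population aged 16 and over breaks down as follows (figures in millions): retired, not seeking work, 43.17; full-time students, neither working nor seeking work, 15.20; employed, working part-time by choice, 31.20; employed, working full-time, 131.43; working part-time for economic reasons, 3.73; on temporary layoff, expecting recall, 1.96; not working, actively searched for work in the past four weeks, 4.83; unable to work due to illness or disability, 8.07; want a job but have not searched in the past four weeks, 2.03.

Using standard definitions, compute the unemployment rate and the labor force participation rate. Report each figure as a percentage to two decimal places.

Unemployment rate ≈ 3.92%; labor force participation rate ≈ 71.66%.

Employed = 31.20 + 131.43 + 3.73 = 166.36 million (anyone who worked, including part-time for economic reasons, counts as employed).
Unemployed = 1.96 + 4.83 = 6.79 million (jobless and actively searching, or on temporary layoff).
Labor force = 166.36 + 6.79 = 173.15 million.
Not in labor force = 43.17 + 15.20 + 8.07 + 2.03 = 68.47 million (those not working and not actively searching are outside the labor force — including those who want a job but have given up searching).
Civilian working-age population = 173.15 + 68.47 = 241.62 million.
Unemployment rate = 6.79 / 173.15 = 3.92%.
Labor force participation rate = 173.15 / 241.62 = 71.66%.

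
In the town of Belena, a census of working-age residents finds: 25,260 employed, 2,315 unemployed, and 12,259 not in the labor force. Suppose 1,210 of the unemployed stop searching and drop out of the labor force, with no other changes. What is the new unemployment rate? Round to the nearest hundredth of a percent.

Initially, labor force = 25,260 + 2,315 = 27,575, so u = 2,315/27,575 = 8.40%.
After the change, unemployed and labor force both fall by 1,210 → E = 25,260, U = 1,105, labor force = 26,365.
New unemployment rate = 1,105 / 26,365 = 4.19%.

New unemployment rate ≈ 4.19%.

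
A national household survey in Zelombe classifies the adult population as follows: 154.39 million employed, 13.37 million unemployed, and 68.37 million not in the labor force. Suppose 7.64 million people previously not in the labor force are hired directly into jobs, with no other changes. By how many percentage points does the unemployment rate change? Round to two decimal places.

The unemployment rate changes by −0.35 percentage points.

Initially, labor force = 154.39 + 13.37 = 167.76 million, so u = 13.37/167.76 = 7.97%.
After the change, employed and labor force both rise by 7.64; unemployed unchanged → E = 162.03, U = 13.37, labor force = 175.40 million.
New unemployment rate = 13.37 / 175.40 = 7.62%.
Change = 7.62% − 7.97% = −0.35 percentage points.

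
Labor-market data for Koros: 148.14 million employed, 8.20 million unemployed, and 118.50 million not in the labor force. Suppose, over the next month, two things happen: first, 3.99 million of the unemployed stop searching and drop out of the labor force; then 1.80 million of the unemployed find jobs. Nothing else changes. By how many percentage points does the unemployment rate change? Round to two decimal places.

The unemployment rate changes by −3.66 percentage points.

Initially, labor force = 148.14 + 8.20 = 156.34 million, so u = 8.20/156.34 = 5.24%.
After the first change, unemployed and labor force both fall by 3.99 → E = 148.14, U = 4.21, labor force = 152.35 million.
After the second change, unemployed falls and employed rises by 1.80; labor force unchanged → E = 149.94, U = 2.41, labor force = 152.35 million.
New unemployment rate = 2.41 / 152.35 = 1.58%.
Change = 1.58% − 5.24% = −3.66 percentage points.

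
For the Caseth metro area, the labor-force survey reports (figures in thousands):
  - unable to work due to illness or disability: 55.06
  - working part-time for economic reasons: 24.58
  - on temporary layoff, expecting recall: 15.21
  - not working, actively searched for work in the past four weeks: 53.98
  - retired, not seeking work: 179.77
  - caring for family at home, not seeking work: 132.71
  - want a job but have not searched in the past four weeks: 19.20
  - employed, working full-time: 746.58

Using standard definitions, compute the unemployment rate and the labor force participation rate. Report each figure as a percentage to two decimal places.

Employed = 24.58 + 746.58 = 771.16 thousand (anyone who worked, including part-time for economic reasons, counts as employed).
Unemployed = 15.21 + 53.98 = 69.19 thousand (jobless and actively searching, or on temporary layoff).
Labor force = 771.16 + 69.19 = 840.35 thousand.
Not in labor force = 55.06 + 179.77 + 132.71 + 19.20 = 386.74 thousand (those not working and not actively searching are outside the labor force — including those who want a job but have given up searching).
Civilian working-age population = 840.35 + 386.74 = 1,227.09 thousand.
Unemployment rate = 69.19 / 840.35 = 8.23%.
Labor force participation rate = 840.35 / 1,227.09 = 68.48%.

Unemployment rate ≈ 8.23%; labor force participation rate ≈ 68.48%.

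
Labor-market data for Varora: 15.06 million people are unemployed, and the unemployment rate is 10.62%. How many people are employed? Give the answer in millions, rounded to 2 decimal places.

About 126.75 million are employed.

Labor force = U / u = 15.06 / 0.1062 ≈ 141.81 million.
Employed = labor force − unemployed = 141.81 − 15.06 = 126.75 million.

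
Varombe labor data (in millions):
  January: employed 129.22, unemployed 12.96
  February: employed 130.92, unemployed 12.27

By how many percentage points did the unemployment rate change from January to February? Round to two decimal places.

The unemployment rate changed by −0.55 percentage points.

January: labor force = 129.22 + 12.96 = 142.18; u = 12.96/142.18 = 9.12%.
February: labor force = 130.92 + 12.27 = 143.19; u = 12.27/143.19 = 8.57%.
Change = 8.57% − 9.12% = −0.55 pp.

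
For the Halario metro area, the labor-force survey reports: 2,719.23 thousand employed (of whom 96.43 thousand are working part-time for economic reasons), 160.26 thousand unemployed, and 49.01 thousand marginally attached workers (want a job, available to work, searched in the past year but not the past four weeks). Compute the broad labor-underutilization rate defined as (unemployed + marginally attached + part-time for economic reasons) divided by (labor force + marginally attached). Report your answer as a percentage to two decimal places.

Broad underutilization rate ≈ 10.44%.

Labor force = 2,719.23 + 160.26 = 2,879.49 thousand.
Numerator = 160.26 + 49.01 + 96.43 = 305.70 thousand.
Denominator = 2,879.49 + 49.01 = 2,928.50 thousand.
Broad rate = 305.70 / 2,928.50 = 10.44%.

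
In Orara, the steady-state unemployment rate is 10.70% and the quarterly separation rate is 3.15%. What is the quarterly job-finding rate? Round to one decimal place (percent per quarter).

Job-finding rate ≈ 26.3% per quarter.

From u* = s/(s+f): f = s·(1−u)/u.
f = 3.15 × (1 − 0.1070) / 0.1070 = 2.8129 / 0.1070 ≈ 26.3% per quarter.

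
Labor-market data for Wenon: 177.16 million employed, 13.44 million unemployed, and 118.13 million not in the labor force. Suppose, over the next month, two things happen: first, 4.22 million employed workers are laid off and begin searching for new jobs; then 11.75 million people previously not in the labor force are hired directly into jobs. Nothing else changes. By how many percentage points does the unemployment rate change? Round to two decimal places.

Initially, labor force = 177.16 + 13.44 = 190.60 million, so u = 13.44/190.60 = 7.05%.
After the first change, employed falls and unemployed rises by 4.22; labor force unchanged → E = 172.94, U = 17.66, labor force = 190.60 million.
After the second change, employed and labor force both rise by 11.75; unemployed unchanged → E = 184.69, U = 17.66, labor force = 202.35 million.
New unemployment rate = 17.66 / 202.35 = 8.73%.
Change = 8.73% − 7.05% = +1.68 percentage points.

The unemployment rate changes by +1.68 percentage points.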